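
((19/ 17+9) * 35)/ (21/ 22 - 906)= -132440/ 338487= -0.39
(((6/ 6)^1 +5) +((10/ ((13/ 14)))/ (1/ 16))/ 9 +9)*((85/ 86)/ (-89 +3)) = -339575/ 865332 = -0.39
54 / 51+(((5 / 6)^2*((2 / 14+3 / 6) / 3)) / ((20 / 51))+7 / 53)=316937 / 201824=1.57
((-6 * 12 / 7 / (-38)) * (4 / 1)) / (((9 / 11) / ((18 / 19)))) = 3168 / 2527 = 1.25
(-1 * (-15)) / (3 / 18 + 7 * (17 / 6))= 3 / 4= 0.75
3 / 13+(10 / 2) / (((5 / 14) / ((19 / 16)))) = 1753 / 104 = 16.86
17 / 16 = 1.06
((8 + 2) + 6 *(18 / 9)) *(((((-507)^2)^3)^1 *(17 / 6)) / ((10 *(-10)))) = -10586882860506591.21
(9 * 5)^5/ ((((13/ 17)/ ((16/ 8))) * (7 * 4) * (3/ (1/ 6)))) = 957563.53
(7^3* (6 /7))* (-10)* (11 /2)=-16170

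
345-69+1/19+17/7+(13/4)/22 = 3261073/11704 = 278.63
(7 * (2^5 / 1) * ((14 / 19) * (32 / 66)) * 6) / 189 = 14336 / 5643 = 2.54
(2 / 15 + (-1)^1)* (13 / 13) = -13 / 15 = -0.87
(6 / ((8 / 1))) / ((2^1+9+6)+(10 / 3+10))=0.02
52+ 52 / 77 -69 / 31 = 120423 / 2387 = 50.45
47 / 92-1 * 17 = -1517 / 92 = -16.49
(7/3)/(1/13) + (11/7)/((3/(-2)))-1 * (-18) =331/7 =47.29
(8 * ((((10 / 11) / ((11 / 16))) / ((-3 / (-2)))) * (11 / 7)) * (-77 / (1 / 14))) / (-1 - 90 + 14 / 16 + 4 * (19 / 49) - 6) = 14049280 / 111219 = 126.32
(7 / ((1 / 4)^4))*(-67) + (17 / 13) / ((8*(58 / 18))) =-362112871 / 3016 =-120063.95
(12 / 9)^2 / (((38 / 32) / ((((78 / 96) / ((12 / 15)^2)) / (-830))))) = -65 / 28386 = -0.00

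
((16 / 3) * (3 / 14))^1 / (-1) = -8 / 7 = -1.14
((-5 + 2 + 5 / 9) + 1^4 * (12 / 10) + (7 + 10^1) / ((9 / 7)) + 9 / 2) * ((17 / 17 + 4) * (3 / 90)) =1483 / 540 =2.75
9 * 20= 180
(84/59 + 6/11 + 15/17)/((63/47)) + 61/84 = 881523/308924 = 2.85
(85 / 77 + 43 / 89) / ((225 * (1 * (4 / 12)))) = 0.02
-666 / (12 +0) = -111 / 2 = -55.50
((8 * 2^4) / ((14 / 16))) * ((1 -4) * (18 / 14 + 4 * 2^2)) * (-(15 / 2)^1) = 2787840 / 49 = 56894.69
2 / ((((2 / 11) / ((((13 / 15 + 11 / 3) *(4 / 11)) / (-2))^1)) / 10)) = -272 / 3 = -90.67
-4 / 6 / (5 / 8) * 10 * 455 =-14560 / 3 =-4853.33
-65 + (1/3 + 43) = -65/3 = -21.67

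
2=2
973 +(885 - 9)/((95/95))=1849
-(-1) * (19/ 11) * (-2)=-38/ 11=-3.45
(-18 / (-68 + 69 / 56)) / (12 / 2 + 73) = 1008 / 295381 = 0.00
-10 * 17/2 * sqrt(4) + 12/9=-506/3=-168.67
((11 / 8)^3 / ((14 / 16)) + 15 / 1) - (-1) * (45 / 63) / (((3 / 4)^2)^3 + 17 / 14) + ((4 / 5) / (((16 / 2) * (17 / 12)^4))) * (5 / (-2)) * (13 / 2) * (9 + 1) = 21582849127069 / 1493665509952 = 14.45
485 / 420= 1.15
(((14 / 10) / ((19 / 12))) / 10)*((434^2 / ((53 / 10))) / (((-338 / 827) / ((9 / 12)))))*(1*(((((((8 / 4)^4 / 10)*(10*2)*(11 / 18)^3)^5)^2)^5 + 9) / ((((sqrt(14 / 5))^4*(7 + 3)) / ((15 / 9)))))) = -1076275395564371899794075577032705906339224689134853417491428172572671936722559084281182444887762999707280216972974481521716794491985333206352565802962287714689215934906101467224230605118291525 / 586078052342836367077530498565180776757753235537278011346563853788857133249266046590256615954556254396896407385013545161965585846547532176175238948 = -1836402832800137385294870000000000000000000000.00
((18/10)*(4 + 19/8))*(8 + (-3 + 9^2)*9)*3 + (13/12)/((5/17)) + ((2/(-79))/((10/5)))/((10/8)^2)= 289678289/11850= 24445.43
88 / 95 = 0.93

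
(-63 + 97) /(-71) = -34 /71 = -0.48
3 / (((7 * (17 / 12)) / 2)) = 72 / 119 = 0.61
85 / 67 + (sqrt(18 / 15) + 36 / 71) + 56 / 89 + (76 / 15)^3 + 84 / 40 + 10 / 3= sqrt(30) / 5 + 394101058121 / 2857767750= 139.00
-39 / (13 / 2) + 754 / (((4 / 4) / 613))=462196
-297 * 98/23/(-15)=9702/115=84.37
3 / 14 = 0.21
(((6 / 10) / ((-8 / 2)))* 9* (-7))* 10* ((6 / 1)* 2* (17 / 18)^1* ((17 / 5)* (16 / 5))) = 291312 / 25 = 11652.48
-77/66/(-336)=1/288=0.00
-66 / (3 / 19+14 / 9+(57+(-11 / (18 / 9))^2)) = -45144 / 60851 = -0.74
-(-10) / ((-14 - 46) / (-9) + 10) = 3 / 5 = 0.60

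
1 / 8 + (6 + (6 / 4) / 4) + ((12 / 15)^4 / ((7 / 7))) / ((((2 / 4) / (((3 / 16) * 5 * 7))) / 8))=12377 / 250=49.51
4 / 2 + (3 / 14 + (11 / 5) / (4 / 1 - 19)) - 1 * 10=-8329 / 1050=-7.93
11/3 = 3.67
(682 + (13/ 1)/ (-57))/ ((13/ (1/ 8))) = 38861/ 5928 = 6.56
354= 354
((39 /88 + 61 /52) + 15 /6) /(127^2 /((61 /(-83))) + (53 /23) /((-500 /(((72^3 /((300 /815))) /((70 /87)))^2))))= -25291376796875 /44973765291306924887672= -0.00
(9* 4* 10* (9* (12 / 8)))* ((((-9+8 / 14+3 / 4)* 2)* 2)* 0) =0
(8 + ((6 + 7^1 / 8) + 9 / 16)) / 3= 247 / 48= 5.15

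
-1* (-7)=7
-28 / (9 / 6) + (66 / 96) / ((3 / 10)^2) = -397 / 36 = -11.03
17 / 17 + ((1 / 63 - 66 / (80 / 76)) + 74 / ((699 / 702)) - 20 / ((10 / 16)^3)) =-50852849 / 733950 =-69.29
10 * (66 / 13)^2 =43560 / 169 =257.75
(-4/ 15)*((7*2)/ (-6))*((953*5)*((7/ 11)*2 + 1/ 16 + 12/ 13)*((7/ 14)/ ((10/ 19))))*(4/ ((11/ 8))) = 1309824166/ 70785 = 18504.26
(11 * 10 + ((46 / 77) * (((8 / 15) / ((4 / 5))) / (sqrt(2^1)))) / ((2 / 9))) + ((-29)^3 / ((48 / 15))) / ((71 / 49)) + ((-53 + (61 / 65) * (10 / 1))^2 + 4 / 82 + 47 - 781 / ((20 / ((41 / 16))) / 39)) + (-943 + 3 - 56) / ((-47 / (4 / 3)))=-52347670987847 / 7399063360 + 69 * sqrt(2) / 77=-7073.64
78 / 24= 13 / 4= 3.25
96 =96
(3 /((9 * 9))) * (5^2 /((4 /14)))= 175 /54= 3.24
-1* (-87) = 87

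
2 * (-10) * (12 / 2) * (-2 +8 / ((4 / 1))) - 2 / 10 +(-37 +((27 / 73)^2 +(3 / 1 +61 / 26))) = -21972619 / 692770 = -31.72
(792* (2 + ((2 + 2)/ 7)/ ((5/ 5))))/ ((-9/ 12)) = -19008/ 7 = -2715.43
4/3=1.33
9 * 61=549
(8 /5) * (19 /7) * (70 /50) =6.08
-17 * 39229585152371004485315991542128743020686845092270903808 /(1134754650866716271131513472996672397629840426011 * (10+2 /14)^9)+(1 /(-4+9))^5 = -2082782438629392568754151942214577374039173829863113037801637 /4028976844740764150812838940662809171296298949308521869884375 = -0.52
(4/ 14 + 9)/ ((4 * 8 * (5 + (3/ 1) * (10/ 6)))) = 0.03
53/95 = 0.56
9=9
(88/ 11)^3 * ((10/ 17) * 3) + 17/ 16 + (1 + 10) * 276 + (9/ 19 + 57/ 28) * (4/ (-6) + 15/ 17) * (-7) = 20345399/ 5168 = 3936.80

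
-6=-6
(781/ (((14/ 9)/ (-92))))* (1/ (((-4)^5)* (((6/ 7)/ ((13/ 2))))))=700557/ 2048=342.07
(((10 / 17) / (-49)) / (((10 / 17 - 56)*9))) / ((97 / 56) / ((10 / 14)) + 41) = 0.00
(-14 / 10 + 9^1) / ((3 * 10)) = 19 / 75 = 0.25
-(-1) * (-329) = -329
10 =10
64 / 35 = 1.83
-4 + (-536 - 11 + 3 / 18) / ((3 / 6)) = -3293 / 3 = -1097.67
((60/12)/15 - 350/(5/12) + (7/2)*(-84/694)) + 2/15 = -4371976/5205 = -839.96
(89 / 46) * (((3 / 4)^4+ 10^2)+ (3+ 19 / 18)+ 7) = 22837489 / 105984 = 215.48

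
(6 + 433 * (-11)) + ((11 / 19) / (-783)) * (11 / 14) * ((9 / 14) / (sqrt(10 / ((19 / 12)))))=-4757 - 121 * sqrt(570) / 19439280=-4757.00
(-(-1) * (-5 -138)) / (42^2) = -143 / 1764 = -0.08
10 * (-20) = -200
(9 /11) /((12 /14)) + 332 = 7325 /22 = 332.95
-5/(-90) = 1/18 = 0.06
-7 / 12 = -0.58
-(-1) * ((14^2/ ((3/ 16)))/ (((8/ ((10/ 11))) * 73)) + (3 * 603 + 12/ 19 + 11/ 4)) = 332115989/ 183084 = 1814.01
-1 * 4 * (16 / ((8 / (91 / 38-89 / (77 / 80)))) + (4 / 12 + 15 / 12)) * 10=31348390 / 4389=7142.49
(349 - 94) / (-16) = -255 / 16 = -15.94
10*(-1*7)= -70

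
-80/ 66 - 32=-1096/ 33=-33.21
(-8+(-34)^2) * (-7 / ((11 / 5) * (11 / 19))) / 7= -109060 / 121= -901.32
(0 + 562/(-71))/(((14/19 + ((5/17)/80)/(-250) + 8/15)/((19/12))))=-3448994000/349543153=-9.87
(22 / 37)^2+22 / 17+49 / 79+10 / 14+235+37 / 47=144428894622 / 604888543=238.77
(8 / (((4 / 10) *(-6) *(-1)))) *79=790 / 3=263.33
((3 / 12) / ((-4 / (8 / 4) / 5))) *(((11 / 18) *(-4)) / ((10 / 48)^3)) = 4224 / 25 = 168.96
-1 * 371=-371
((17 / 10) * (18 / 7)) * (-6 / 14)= -459 / 245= -1.87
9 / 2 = 4.50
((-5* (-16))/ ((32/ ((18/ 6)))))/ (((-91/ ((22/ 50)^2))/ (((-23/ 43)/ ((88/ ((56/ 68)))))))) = 759/ 9503000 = 0.00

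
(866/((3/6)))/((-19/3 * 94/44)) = -128.01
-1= -1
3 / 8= 0.38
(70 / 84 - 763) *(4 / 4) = -4573 / 6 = -762.17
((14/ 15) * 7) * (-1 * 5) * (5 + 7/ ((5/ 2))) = -1274/ 5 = -254.80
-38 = -38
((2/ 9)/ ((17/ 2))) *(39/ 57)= 52/ 2907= 0.02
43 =43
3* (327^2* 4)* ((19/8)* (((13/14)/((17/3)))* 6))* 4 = 1426219002/119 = 11985033.63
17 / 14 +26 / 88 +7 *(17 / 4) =2407 / 77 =31.26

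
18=18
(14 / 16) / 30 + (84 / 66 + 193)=512957 / 2640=194.30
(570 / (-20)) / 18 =-19 / 12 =-1.58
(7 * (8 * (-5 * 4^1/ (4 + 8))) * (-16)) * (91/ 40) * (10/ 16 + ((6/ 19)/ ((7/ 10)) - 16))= -963326/ 19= -50701.37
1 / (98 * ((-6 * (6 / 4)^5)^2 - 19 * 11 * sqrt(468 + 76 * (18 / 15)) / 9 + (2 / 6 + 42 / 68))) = 625016832 * sqrt(3495) / 26454918411766957 + 19963831680 / 3779274058823851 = 0.00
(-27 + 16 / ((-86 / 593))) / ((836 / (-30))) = 88575 / 17974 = 4.93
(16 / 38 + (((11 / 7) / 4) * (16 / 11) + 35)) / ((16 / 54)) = 129249 / 1064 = 121.47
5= 5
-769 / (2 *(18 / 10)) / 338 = -3845 / 6084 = -0.63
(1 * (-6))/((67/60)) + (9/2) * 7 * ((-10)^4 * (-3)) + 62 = -63311206/67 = -944943.37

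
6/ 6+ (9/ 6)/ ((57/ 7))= 45/ 38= 1.18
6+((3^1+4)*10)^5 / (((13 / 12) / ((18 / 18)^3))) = 20168400078 / 13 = 1551415390.62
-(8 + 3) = -11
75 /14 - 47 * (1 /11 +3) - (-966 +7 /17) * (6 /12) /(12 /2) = -933839 /15708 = -59.45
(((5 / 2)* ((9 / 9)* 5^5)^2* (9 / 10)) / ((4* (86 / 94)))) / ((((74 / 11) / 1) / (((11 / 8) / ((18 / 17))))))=944130859375 / 814592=1159022.99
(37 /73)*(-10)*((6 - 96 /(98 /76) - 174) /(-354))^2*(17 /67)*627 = -15461391132000 /40878395971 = -378.23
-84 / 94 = -42 / 47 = -0.89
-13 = -13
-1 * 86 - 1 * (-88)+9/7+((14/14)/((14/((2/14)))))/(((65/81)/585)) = 1051/98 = 10.72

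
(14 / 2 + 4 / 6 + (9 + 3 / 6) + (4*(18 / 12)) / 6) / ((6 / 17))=1853 / 36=51.47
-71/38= -1.87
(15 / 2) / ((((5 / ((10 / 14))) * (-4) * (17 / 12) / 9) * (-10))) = 81 / 476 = 0.17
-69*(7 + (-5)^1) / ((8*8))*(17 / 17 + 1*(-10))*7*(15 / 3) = 21735 / 32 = 679.22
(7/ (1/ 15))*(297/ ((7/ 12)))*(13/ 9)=77220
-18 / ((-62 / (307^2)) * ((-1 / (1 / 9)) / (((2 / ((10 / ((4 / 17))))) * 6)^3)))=-1302898176 / 19037875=-68.44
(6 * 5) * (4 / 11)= 120 / 11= 10.91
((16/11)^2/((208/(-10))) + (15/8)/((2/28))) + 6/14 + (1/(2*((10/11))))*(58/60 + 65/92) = 8356470289/303903600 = 27.50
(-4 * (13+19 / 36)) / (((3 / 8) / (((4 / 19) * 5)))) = -151.89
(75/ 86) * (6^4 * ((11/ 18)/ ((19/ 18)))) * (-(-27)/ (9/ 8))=12830400/ 817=15704.28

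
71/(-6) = -71/6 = -11.83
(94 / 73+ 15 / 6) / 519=553 / 75774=0.01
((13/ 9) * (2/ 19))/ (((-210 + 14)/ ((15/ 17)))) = -65/ 94962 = -0.00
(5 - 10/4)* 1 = 5/2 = 2.50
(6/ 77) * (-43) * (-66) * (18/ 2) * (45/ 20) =4478.14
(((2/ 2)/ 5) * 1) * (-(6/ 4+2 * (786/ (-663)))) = 77/ 442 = 0.17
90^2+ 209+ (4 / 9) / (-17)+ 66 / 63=8900033 / 1071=8310.02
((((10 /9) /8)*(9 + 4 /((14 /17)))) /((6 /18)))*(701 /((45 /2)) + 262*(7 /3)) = 701116 /189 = 3709.61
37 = 37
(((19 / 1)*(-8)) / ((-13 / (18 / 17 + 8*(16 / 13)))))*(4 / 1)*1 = 1465280 / 2873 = 510.02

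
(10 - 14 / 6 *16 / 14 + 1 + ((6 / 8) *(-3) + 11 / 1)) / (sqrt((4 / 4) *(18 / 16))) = 205 *sqrt(2) / 18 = 16.11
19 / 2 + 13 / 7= 159 / 14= 11.36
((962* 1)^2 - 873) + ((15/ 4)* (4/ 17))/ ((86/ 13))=1351722997/ 1462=924571.13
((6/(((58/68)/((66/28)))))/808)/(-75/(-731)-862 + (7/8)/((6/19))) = -14763276/618063611599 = -0.00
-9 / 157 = -0.06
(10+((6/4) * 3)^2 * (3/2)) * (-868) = -70091/2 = -35045.50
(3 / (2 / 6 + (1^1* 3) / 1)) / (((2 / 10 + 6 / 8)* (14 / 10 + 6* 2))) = 90 / 1273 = 0.07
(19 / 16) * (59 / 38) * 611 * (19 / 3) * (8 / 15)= 684931 / 180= 3805.17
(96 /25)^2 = 9216 /625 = 14.75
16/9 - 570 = -5114/9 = -568.22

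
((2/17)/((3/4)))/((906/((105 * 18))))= 840/2567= 0.33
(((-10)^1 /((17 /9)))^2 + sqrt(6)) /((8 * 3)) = sqrt(6) /24 + 675 /578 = 1.27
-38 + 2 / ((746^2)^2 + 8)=-5884491107015 / 154855029132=-38.00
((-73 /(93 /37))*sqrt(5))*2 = -5402*sqrt(5) /93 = -129.88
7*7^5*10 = 1176490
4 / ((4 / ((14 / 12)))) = 7 / 6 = 1.17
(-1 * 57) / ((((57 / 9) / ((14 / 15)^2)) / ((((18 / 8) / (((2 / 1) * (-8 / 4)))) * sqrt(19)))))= 441 * sqrt(19) / 100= 19.22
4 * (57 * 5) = 1140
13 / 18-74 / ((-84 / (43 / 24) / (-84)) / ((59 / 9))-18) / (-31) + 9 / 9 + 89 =90.59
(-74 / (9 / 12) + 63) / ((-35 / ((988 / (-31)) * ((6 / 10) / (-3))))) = 105716 / 16275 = 6.50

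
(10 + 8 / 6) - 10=4 / 3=1.33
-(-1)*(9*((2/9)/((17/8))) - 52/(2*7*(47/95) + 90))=0.40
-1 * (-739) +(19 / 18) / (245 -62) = 2434285 / 3294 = 739.01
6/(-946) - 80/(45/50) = -378427/4257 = -88.90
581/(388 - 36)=581/352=1.65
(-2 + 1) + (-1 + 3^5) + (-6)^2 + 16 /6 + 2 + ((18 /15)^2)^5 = 8433351653 /29296875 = 287.86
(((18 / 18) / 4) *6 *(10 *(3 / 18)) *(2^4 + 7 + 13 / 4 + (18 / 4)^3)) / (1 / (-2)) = -4695 / 8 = -586.88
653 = 653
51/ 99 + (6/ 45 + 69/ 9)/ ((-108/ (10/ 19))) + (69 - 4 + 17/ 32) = 3973177/ 60192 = 66.01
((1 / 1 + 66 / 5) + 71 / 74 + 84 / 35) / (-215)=-6497 / 79550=-0.08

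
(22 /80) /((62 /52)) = 143 /620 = 0.23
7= 7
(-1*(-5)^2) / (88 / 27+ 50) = -675 / 1438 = -0.47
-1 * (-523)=523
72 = 72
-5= -5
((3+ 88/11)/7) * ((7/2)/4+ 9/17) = 2101/952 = 2.21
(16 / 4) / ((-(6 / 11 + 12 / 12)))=-44 / 17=-2.59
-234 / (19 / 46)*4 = -43056 / 19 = -2266.11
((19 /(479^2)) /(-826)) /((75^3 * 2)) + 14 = 2238684517124981 /159906036937500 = 14.00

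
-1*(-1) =1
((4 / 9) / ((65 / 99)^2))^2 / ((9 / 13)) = 2108304 / 1373125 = 1.54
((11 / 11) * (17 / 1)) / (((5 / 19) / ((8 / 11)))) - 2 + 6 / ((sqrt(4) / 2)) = 2804 / 55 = 50.98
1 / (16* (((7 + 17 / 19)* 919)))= 19 / 2205600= 0.00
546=546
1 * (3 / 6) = 1 / 2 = 0.50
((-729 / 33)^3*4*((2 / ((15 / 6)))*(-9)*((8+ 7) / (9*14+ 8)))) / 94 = 1549681956 / 4191319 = 369.74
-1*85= -85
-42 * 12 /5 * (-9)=4536 /5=907.20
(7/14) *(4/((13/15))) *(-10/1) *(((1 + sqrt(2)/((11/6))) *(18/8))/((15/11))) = -495/13 - 270 *sqrt(2)/13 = -67.45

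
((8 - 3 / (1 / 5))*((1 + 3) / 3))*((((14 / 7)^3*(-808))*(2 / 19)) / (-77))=-82.48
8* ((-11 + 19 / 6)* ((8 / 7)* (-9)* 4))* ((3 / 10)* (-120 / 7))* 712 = -9440945.63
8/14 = 4/7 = 0.57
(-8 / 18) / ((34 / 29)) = -58 / 153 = -0.38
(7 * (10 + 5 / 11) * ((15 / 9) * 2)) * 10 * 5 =402500 / 33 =12196.97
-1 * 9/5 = -9/5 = -1.80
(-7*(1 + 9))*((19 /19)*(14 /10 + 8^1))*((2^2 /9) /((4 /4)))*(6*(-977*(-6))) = -10285856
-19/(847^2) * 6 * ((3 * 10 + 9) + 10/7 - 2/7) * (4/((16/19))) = -304323/10043726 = -0.03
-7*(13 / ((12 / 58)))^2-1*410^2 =-7046503 / 36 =-195736.19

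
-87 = -87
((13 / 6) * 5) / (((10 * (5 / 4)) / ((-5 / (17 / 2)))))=-26 / 51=-0.51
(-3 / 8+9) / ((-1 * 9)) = -23 / 24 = -0.96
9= 9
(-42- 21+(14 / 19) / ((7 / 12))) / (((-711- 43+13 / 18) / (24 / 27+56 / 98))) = 215832 / 1803347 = 0.12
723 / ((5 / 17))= 12291 / 5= 2458.20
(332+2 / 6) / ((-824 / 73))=-72781 / 2472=-29.44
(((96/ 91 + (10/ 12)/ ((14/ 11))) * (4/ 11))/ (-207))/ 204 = -1867/ 126810684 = -0.00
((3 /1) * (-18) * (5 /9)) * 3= -90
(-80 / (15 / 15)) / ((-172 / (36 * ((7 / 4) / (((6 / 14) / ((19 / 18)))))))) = 9310 / 129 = 72.17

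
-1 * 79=-79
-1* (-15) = 15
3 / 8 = 0.38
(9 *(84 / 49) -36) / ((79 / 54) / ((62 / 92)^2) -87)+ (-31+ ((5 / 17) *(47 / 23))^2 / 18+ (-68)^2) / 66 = 11353352612909555 / 162569869454916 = 69.84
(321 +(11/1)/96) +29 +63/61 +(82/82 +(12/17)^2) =596811839/1692384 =352.65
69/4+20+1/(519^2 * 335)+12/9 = 13926412639/360943740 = 38.58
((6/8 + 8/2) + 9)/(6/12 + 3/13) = 715/38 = 18.82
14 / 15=0.93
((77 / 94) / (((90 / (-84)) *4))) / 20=-539 / 56400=-0.01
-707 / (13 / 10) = -7070 / 13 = -543.85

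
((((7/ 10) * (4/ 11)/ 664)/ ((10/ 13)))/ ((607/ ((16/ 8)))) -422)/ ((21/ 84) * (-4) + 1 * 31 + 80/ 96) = -70160580327/ 5126266750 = -13.69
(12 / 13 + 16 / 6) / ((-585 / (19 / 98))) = -0.00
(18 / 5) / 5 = 18 / 25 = 0.72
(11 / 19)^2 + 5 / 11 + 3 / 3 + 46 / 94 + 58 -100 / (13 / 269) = -2008.95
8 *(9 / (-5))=-72 / 5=-14.40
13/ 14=0.93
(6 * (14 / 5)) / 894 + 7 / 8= 5327 / 5960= 0.89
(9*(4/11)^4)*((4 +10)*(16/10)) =258048/73205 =3.53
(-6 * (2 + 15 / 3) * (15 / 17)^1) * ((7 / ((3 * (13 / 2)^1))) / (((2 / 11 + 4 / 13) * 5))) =-462 / 85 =-5.44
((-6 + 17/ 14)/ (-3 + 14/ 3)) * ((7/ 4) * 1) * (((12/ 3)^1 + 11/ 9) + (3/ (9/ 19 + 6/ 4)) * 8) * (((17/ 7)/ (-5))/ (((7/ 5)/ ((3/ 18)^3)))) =4454629/ 31752000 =0.14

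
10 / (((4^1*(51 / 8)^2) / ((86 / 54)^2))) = 295840 / 1896129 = 0.16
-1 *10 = -10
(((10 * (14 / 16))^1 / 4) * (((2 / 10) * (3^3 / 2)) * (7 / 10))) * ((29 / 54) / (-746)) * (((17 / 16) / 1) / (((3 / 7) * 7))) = -24157 / 22917120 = -0.00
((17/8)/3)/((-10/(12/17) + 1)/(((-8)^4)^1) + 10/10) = 1024/1441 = 0.71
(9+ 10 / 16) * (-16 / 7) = -22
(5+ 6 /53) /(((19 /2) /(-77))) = -41734 /1007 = -41.44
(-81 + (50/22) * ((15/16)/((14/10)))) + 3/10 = -79.18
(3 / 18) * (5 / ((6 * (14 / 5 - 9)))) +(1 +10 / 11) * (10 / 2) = 9.52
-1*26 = -26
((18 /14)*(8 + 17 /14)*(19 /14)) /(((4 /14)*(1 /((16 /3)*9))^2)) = 129652.90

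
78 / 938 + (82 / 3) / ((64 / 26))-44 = -738679 / 22512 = -32.81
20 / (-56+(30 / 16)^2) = -1280 / 3359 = -0.38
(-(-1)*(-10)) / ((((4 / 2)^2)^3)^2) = -5 / 2048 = -0.00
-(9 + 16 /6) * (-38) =1330 /3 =443.33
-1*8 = -8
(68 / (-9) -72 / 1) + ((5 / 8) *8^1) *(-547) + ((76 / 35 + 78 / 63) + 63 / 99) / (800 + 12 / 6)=-7821438851 / 2778930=-2814.55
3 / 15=1 / 5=0.20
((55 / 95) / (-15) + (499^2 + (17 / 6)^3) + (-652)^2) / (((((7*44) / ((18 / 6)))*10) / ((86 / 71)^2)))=25577402904007 / 26549938800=963.37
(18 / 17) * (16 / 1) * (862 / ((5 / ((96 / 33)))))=7944192 / 935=8496.46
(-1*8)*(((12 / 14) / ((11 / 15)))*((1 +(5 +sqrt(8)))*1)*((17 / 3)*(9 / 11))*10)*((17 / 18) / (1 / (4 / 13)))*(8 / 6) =-11097600 / 11011-3699200*sqrt(2) / 11011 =-1482.98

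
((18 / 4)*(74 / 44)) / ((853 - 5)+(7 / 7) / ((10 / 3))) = 1665 / 186626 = 0.01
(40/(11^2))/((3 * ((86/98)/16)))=31360/15609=2.01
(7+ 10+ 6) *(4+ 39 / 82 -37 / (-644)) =119691 / 1148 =104.26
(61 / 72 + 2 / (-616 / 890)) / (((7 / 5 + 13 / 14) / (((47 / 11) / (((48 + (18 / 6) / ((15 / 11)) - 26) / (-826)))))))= 5494768825 / 42956694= 127.91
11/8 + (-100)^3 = -999998.62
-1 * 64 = -64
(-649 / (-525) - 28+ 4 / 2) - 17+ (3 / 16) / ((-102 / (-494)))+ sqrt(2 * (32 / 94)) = -5834197 / 142800+ 4 * sqrt(94) / 47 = -40.03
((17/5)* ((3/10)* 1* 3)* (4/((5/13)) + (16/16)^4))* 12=52326/125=418.61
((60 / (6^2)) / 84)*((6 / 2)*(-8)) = -10 / 21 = -0.48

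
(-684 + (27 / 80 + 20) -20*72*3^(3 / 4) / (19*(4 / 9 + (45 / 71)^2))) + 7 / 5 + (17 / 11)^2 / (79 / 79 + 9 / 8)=-6399821 / 9680 -65331360*3^(3 / 4) / 729391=-865.31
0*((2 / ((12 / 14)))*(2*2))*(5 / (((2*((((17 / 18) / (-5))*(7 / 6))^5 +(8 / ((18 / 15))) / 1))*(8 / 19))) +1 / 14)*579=0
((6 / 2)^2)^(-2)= 1 / 81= 0.01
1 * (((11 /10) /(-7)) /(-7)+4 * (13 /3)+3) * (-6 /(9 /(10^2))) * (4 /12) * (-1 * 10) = 5984600 /1323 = 4523.51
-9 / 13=-0.69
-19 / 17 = -1.12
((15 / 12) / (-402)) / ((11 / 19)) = -95 / 17688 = -0.01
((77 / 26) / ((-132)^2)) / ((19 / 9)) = 7 / 86944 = 0.00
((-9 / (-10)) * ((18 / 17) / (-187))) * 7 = -567 / 15895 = -0.04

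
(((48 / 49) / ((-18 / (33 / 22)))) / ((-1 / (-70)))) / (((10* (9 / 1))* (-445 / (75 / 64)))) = 5 / 29904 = 0.00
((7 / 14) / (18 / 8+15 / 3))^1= 2 / 29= 0.07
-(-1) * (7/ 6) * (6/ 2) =7/ 2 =3.50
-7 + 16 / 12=-17 / 3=-5.67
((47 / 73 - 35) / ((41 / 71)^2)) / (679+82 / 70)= -221249490 / 1460652839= -0.15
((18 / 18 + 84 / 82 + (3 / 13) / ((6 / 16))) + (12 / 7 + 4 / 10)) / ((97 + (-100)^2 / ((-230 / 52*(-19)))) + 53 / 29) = 1123930351 / 51496045510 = 0.02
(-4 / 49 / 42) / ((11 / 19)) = -0.00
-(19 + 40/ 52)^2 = -66049/ 169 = -390.82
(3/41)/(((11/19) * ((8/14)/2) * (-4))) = -399/3608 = -0.11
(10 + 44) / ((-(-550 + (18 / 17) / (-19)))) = 8721 / 88834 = 0.10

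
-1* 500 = -500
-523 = -523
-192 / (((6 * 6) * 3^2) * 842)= -8 / 11367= -0.00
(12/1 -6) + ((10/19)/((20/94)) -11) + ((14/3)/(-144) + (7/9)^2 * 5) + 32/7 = 434143/86184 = 5.04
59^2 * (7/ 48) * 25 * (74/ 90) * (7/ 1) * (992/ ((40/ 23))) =4499780789/ 108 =41664636.94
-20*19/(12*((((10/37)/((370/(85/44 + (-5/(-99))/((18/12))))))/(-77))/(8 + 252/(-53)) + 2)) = -682089574320/43079217781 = -15.83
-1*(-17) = 17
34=34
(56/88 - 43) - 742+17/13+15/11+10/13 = -10152/13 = -780.92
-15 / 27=-5 / 9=-0.56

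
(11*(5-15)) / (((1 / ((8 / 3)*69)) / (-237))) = 4796880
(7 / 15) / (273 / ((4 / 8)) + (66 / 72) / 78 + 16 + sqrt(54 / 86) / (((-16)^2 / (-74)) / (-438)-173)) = 13931493797946816 * sqrt(129) / 23380574324618777843065147 + 19414068556509426607080 / 23380574324618777843065147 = 0.00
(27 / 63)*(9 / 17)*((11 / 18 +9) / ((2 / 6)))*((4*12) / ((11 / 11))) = 37368 / 119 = 314.02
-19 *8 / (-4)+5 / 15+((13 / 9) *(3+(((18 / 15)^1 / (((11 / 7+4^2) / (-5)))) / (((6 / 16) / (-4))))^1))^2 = 159781186 / 1225449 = 130.39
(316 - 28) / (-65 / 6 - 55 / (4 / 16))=-1728 / 1385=-1.25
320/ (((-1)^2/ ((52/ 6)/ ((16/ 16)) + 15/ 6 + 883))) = 858400/ 3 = 286133.33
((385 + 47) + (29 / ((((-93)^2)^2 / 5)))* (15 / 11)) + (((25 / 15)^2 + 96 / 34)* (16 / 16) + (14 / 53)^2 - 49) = 5090800974298081 / 13097966798961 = 388.67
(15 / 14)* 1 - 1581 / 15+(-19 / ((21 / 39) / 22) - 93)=-68153 / 70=-973.61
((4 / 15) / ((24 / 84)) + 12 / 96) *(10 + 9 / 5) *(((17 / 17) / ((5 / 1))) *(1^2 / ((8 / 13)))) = 97409 / 24000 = 4.06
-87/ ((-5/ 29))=504.60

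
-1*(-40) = 40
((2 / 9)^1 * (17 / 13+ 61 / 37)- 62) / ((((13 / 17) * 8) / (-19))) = 4765219 / 25012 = 190.52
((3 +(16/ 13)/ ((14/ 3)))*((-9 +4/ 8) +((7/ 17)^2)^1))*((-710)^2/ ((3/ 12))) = -1441781451000/ 26299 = -54822672.00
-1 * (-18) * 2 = 36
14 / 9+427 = 3857 / 9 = 428.56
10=10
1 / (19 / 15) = 15 / 19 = 0.79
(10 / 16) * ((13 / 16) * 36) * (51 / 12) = 9945 / 128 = 77.70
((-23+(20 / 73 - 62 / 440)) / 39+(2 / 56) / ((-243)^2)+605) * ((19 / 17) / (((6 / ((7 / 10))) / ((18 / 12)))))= 30969727246754 / 261975317175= 118.22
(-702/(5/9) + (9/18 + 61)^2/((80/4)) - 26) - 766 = -149319/80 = -1866.49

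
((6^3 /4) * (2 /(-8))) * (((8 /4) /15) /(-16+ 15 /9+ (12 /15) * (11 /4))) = 27 /182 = 0.15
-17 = -17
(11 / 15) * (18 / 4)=33 / 10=3.30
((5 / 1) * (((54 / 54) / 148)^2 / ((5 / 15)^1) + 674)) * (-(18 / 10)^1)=-132869691 / 21904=-6066.00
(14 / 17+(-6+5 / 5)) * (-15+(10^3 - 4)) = -69651 / 17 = -4097.12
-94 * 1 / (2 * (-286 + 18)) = 0.18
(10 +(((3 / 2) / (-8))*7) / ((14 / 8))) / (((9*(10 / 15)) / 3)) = 37 / 8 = 4.62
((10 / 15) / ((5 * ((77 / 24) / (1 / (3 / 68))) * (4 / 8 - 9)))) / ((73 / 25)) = -640 / 16863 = -0.04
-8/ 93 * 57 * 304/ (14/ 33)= -762432/ 217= -3513.51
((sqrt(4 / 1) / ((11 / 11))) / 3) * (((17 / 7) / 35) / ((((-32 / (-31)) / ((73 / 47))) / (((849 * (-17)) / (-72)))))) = 185083981 / 13265280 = 13.95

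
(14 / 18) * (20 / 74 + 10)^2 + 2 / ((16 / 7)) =8172647 / 98568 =82.91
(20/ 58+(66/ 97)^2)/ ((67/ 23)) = 5069522/ 18281687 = 0.28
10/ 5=2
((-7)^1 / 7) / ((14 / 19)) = -19 / 14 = -1.36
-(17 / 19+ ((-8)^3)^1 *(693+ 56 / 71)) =479190345 / 1349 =355218.94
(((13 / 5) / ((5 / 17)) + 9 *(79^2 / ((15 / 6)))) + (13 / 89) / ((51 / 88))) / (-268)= -2550542629 / 30411300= -83.87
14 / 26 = 7 / 13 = 0.54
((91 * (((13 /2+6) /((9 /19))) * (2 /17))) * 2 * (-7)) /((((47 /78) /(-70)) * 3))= 1101373000 /7191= 153159.92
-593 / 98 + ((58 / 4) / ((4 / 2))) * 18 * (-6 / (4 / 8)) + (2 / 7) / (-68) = -1309522 / 833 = -1572.06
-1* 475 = -475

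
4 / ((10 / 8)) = 16 / 5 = 3.20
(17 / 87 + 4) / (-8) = -365 / 696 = -0.52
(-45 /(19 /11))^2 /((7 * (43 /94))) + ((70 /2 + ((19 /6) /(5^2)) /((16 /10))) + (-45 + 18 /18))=5295120799 /26078640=203.04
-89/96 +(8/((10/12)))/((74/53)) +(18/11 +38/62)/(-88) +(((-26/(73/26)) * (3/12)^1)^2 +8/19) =78942309593567/6745114817760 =11.70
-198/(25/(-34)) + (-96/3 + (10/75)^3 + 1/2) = 1605031/6750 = 237.78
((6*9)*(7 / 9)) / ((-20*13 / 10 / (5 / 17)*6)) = -35 / 442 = -0.08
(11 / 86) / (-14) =-0.01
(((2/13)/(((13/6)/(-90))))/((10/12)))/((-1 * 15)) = 432/845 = 0.51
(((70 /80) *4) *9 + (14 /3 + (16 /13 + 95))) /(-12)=-10327 /936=-11.03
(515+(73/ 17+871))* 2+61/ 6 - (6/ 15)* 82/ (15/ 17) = 7021633/ 2550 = 2753.58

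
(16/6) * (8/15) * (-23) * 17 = -25024/45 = -556.09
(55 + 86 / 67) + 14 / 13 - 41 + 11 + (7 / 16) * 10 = 221133 / 6968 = 31.74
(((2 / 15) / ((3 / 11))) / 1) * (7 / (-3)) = -154 / 135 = -1.14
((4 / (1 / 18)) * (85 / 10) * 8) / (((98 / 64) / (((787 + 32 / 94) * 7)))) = 5797647360 / 329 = 17622028.45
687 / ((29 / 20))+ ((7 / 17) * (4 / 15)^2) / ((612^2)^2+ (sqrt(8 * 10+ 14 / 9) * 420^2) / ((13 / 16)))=30990056332389179273669571 / 65408415839831572271600 - 4459 * sqrt(734) / 41410293614458885065744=473.79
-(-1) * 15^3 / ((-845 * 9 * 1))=-75 / 169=-0.44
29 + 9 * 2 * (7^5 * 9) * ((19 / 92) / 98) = 5766.79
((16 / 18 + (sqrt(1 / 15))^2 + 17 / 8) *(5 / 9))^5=1677481467044549 / 114254951251968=14.68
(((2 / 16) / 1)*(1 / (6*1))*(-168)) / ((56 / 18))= -9 / 8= -1.12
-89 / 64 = -1.39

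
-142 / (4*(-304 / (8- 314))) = -10863 / 304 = -35.73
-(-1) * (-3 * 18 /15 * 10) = -36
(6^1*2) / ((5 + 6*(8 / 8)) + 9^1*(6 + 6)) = 12 / 119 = 0.10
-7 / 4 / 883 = -7 / 3532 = -0.00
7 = 7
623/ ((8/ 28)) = 4361/ 2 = 2180.50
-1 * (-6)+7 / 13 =85 / 13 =6.54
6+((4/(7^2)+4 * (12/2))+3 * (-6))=592/49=12.08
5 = 5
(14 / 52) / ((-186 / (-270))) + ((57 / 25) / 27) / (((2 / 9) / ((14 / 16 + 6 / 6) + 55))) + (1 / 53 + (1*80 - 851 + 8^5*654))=36617054578471 / 1708720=21429523.02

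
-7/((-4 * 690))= 7/2760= 0.00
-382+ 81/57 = -7231/19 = -380.58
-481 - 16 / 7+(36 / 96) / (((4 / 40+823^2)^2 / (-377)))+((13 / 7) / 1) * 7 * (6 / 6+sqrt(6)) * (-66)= -858 * sqrt(6) - 123069592841092249 / 91754941941362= -3442.95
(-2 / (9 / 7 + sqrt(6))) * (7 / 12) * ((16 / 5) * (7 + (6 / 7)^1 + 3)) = 4256 / 355 - 29792 * sqrt(6) / 3195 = -10.85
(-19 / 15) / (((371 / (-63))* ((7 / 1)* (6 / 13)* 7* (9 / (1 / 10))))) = 247 / 2337300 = 0.00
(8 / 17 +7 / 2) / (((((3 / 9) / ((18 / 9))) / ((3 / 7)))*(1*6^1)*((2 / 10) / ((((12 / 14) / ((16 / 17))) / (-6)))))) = -2025 / 1568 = -1.29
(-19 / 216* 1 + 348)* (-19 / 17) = -1427831 / 3672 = -388.84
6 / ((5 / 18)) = 108 / 5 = 21.60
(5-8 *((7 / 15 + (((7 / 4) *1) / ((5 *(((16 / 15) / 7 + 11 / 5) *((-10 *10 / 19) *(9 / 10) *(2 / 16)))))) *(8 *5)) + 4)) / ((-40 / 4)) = -3229 / 650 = -4.97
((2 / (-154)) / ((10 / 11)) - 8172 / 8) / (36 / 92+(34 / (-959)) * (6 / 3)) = -112657703 / 35335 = -3188.28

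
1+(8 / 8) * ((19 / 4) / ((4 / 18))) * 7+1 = 1213 / 8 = 151.62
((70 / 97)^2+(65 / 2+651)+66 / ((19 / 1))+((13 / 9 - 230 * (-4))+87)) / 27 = 5457324497 / 86882706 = 62.81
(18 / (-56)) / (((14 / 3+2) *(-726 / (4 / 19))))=0.00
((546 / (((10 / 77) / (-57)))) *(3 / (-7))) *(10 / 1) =1027026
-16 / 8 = -2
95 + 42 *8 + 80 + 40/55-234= 3055/11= 277.73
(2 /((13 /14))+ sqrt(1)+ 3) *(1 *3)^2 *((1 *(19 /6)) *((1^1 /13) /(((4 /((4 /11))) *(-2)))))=-1140 /1859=-0.61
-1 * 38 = -38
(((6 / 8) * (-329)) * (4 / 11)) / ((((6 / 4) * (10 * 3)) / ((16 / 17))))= -5264 / 2805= -1.88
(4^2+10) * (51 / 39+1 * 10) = 294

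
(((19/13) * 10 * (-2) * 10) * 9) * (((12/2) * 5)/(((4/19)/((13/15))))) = -324900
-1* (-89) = 89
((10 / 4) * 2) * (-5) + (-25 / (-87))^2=-188600 / 7569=-24.92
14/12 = 7/6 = 1.17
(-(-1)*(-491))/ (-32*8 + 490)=-491/ 234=-2.10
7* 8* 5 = 280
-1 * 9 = -9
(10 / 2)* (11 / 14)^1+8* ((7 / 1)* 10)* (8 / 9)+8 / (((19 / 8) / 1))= 1209149 / 2394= 505.07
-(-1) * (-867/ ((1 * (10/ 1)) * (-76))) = 1.14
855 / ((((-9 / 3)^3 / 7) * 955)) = -133 / 573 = -0.23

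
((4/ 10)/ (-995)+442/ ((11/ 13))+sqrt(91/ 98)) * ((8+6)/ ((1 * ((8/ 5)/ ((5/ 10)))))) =5 * sqrt(182)/ 16+25013037/ 10945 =2289.56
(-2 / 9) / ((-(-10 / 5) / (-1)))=1 / 9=0.11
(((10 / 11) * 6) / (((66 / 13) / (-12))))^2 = 2433600 / 14641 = 166.22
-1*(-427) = 427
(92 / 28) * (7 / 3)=23 / 3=7.67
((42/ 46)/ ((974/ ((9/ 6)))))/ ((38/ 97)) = 6111/ 1702552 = 0.00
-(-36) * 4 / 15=48 / 5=9.60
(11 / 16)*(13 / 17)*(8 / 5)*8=572 / 85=6.73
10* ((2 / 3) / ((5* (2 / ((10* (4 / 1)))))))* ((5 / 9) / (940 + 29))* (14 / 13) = 5600 / 340119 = 0.02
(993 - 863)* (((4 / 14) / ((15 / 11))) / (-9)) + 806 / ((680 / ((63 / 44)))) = -3758599 / 2827440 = -1.33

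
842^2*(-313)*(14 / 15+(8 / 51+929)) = -206392345786.81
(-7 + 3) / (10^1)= -2 / 5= -0.40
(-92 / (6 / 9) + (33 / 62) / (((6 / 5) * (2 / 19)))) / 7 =-19.11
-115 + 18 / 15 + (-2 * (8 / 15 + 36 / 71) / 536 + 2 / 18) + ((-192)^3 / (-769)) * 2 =18294.34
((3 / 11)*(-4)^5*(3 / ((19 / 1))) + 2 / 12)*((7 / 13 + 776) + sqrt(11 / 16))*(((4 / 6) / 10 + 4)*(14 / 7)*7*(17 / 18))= -269116906709 / 146718 - 399876533*sqrt(11) / 677160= -1836204.55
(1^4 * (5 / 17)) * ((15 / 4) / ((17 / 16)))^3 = 1080000 / 83521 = 12.93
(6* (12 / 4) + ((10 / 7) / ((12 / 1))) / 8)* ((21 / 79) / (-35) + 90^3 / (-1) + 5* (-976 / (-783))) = -1364750781000697 / 103919760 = -13132736.07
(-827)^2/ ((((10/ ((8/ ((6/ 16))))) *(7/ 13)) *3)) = 903220.52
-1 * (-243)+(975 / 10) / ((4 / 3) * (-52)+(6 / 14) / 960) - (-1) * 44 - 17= 125142390 / 465917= 268.59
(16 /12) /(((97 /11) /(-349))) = -15356 /291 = -52.77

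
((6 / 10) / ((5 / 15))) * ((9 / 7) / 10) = 81 / 350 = 0.23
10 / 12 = 5 / 6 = 0.83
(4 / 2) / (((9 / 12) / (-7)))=-56 / 3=-18.67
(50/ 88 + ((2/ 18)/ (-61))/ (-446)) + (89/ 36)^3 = 109453289689/ 6981277248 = 15.68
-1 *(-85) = 85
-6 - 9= -15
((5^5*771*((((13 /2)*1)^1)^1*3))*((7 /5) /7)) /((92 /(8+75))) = 1559829375 /184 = 8477333.56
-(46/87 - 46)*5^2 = 98900/87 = 1136.78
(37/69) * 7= 259/69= 3.75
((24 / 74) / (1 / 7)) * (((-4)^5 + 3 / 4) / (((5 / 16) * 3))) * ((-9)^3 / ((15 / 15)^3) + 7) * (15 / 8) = 124116132 / 37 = 3354490.05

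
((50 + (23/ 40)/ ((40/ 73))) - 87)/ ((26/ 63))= -3623823/ 41600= -87.11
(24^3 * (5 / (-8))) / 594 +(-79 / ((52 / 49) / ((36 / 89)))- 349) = -5010072 / 12727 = -393.66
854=854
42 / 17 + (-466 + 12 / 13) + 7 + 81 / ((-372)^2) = -1548192075 / 3398096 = -455.61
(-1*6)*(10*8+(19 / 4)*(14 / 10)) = -5199 / 10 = -519.90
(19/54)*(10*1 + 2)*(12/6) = 76/9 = 8.44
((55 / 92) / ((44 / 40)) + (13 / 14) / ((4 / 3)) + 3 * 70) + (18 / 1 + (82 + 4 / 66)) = 13231517 / 42504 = 311.30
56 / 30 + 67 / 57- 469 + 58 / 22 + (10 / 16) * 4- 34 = -1034177 / 2090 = -494.82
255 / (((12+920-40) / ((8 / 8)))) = 255 / 892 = 0.29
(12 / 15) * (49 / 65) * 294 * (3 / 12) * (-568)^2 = 4647721344 / 325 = 14300681.06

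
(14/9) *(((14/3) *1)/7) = 28/27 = 1.04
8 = 8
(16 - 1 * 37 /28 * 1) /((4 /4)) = 411 /28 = 14.68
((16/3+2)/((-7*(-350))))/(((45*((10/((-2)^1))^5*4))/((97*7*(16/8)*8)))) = -4268/73828125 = -0.00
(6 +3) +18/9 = 11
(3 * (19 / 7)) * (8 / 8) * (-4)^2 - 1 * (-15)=145.29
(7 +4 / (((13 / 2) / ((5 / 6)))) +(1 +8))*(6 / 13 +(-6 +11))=45724 / 507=90.19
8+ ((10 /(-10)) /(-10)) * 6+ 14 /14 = 48 /5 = 9.60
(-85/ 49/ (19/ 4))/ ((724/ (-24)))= 2040/ 168511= 0.01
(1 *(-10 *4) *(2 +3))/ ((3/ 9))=-600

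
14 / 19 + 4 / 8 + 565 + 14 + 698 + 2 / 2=48611 / 38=1279.24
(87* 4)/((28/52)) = 4524/7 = 646.29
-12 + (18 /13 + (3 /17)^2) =-39765 /3757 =-10.58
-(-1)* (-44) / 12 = -11 / 3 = -3.67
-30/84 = -5/14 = -0.36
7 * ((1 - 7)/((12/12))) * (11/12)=-77/2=-38.50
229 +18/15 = 1151/5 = 230.20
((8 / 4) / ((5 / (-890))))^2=126736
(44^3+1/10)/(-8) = -851841/80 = -10648.01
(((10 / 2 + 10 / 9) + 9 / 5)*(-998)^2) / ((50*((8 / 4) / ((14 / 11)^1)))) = 1241020984 / 12375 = 100284.52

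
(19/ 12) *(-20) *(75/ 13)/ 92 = -2375/ 1196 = -1.99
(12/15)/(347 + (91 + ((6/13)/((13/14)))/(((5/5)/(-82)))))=338/167835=0.00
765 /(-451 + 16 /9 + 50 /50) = -1.71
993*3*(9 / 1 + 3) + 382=36130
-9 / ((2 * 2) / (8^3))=-1152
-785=-785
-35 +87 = 52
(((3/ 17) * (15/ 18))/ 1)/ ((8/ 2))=5/ 136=0.04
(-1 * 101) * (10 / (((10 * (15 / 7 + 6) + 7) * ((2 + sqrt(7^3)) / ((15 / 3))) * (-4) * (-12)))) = 17675 / 2518092 - 123725 * sqrt(7) / 5036184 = -0.06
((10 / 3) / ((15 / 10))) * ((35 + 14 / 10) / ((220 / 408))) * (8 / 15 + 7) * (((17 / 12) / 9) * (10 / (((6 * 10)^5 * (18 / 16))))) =2971787 / 1461462750000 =0.00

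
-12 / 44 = -3 / 11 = -0.27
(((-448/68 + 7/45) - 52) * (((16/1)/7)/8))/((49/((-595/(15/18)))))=178804/735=243.27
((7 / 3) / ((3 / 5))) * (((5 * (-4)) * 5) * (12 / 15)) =-2800 / 9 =-311.11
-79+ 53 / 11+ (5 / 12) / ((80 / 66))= -25991 / 352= -73.84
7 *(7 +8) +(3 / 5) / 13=6828 / 65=105.05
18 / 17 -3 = -33 / 17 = -1.94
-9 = -9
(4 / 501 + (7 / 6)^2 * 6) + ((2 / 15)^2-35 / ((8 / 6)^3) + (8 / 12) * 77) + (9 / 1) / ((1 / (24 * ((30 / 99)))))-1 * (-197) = 8126688547 / 26452800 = 307.21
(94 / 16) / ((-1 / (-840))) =4935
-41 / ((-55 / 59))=2419 / 55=43.98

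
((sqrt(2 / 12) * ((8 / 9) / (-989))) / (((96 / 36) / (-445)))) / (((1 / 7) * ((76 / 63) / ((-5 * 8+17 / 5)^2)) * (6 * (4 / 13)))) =257.80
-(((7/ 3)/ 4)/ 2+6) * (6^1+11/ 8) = -8909/ 192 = -46.40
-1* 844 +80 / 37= -31148 / 37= -841.84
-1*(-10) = 10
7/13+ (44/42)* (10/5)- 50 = -12931/273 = -47.37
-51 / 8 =-6.38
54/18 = 3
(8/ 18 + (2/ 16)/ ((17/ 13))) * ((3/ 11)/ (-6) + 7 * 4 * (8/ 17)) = 1082057/ 152592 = 7.09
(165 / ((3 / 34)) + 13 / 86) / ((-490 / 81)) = -13027473 / 42140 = -309.15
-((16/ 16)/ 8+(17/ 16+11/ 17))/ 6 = -499/ 1632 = -0.31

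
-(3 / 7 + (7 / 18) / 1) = -103 / 126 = -0.82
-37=-37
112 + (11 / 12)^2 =16249 / 144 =112.84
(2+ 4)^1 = 6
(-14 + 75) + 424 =485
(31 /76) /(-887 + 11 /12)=-3 /6517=-0.00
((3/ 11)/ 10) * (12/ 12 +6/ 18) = 2/ 55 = 0.04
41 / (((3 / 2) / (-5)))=-410 / 3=-136.67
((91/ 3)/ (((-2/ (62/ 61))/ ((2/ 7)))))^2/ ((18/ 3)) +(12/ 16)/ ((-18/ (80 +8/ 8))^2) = 29610569/ 1607472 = 18.42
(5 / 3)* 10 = 50 / 3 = 16.67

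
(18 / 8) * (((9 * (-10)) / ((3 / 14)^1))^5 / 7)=-4200789600000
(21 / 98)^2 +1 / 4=0.30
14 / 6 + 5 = 22 / 3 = 7.33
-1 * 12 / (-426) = 2 / 71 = 0.03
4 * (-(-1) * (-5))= -20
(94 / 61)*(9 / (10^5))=423 / 3050000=0.00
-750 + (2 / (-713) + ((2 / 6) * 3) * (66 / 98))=-26179319 / 34937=-749.33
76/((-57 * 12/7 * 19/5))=-35/171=-0.20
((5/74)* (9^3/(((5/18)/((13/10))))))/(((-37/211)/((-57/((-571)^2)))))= 1025818911/4463501290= 0.23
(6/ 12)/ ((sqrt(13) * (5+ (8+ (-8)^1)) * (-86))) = -sqrt(13)/ 11180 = -0.00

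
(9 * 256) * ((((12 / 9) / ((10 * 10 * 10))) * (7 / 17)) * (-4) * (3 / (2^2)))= -8064 / 2125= -3.79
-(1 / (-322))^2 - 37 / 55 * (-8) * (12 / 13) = 368284853 / 74134060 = 4.97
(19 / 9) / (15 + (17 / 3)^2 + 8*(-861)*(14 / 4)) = -19 / 216548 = -0.00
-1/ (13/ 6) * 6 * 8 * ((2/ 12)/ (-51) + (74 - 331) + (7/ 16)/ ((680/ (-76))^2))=1069522057/ 187850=5693.49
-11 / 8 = -1.38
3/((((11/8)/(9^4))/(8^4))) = 58633867.64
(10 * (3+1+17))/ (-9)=-70/ 3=-23.33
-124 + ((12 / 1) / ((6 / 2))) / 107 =-123.96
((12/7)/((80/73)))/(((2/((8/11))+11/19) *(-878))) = -0.00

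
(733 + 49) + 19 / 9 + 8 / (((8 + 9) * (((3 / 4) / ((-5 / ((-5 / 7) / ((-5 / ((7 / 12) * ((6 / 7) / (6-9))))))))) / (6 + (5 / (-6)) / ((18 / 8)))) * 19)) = 377827 / 459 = 823.15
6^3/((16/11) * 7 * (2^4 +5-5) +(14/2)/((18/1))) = 42768/32333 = 1.32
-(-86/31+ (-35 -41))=78.77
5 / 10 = 1 / 2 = 0.50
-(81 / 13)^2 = -6561 / 169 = -38.82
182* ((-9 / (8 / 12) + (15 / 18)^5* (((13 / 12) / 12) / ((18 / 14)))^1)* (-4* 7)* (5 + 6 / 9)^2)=24993297964453 / 11337408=2204498.41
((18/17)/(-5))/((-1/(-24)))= -432/85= -5.08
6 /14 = 3 /7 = 0.43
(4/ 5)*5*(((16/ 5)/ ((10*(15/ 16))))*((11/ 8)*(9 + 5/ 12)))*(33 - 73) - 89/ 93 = -4938899/ 6975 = -708.09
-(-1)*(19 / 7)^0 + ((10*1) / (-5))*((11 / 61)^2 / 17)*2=62773 / 63257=0.99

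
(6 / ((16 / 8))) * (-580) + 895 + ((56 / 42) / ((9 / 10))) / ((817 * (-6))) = -55919585 / 66177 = -845.00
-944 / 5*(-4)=3776 / 5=755.20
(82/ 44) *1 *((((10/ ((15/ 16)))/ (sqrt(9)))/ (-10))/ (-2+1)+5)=9881/ 990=9.98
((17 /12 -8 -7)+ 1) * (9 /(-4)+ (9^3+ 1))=-439561 /48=-9157.52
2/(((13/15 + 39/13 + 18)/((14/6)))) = 0.21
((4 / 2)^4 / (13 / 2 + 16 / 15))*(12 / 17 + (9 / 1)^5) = 481845600 / 3859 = 124862.81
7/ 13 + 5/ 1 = 72/ 13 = 5.54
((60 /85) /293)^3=1728 /123580408141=0.00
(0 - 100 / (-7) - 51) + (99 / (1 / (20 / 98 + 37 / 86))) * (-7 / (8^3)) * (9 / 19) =-217389899 / 5856256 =-37.12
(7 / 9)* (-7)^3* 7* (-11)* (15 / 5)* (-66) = -4067294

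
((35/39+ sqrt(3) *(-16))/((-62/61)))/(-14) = 305/4836 - 244 *sqrt(3)/217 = -1.88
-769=-769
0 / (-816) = 0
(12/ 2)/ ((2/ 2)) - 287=-281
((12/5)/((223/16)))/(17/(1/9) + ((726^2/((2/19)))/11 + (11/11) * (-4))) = 192/507716365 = 0.00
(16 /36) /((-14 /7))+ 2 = 16 /9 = 1.78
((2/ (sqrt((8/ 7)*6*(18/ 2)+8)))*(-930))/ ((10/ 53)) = -4929*sqrt(854)/ 122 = -1180.67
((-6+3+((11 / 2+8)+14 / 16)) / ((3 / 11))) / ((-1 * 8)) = -1001 / 192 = -5.21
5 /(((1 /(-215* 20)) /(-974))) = 20941000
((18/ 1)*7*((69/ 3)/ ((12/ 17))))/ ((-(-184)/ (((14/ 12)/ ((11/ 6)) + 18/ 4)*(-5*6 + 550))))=2622165/ 44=59594.66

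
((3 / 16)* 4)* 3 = 9 / 4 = 2.25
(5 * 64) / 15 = 64 / 3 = 21.33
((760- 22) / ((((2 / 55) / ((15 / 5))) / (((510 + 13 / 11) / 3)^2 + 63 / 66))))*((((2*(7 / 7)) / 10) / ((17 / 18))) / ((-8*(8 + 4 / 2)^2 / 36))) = -630043551531 / 37400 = -16846084.27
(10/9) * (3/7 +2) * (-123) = -6970/21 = -331.90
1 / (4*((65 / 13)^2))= 0.01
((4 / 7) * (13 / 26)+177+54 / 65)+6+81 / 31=2633818 / 14105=186.73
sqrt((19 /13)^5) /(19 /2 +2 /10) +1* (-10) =-10 +3610* sqrt(247) /213109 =-9.73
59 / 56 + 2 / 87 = 5245 / 4872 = 1.08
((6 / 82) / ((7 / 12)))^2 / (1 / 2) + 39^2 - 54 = 1467.03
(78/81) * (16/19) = 0.81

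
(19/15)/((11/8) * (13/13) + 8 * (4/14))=1064/3075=0.35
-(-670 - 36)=706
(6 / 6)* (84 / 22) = 42 / 11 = 3.82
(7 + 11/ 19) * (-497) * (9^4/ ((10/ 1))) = -234778824/ 95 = -2471356.04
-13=-13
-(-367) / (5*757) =367 / 3785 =0.10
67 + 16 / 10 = 343 / 5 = 68.60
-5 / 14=-0.36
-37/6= -6.17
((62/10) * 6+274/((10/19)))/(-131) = -2789/655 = -4.26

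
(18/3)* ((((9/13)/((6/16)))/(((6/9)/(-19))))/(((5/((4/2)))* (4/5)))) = -2052/13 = -157.85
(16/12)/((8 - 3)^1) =4/15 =0.27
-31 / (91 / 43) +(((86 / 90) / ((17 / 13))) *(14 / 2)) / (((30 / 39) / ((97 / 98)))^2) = -6.18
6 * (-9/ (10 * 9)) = -0.60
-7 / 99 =-0.07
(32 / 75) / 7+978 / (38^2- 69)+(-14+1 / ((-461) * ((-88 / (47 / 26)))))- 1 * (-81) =17058686909 / 251706000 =67.77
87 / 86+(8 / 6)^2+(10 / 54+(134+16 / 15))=1602659 / 11610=138.04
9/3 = 3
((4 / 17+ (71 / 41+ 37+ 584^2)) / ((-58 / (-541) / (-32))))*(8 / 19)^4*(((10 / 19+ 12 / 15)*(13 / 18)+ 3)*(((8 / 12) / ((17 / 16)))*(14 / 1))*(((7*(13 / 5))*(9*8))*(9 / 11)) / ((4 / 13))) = -90704670175597450663821312 / 233980893981725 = -387658447799.08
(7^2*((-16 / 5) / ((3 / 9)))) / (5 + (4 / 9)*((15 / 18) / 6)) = -95256 / 1025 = -92.93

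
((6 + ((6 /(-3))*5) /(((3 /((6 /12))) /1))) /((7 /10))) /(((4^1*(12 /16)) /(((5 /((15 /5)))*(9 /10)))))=3.10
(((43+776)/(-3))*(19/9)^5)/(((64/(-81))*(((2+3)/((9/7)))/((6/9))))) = 2483.74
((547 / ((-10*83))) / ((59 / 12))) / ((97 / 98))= -0.14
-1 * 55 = -55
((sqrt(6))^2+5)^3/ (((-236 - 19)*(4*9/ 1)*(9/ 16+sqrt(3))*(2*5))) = 2662/ 875925 - 42592*sqrt(3)/ 7883325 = -0.01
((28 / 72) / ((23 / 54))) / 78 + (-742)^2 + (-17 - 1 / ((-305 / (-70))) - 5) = 20082663131 / 36478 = 550541.78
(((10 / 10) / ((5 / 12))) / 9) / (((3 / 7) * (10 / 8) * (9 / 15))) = 112 / 135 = 0.83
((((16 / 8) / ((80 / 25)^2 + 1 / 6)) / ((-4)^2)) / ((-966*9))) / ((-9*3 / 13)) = 325 / 488568024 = 0.00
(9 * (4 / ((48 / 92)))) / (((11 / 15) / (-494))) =-511290 / 11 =-46480.91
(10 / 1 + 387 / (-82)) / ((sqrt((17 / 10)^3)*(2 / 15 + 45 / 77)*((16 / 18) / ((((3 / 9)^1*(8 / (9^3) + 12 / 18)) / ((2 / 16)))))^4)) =49639388847448400*sqrt(170) / 11416686345538407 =56.69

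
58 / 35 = 1.66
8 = 8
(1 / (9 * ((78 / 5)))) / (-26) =-0.00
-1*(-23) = 23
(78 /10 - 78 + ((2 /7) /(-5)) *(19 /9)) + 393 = 101644 /315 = 322.68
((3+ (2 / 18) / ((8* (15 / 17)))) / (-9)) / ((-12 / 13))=42341 / 116640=0.36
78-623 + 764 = 219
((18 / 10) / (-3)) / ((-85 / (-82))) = -246 / 425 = -0.58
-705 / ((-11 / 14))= 9870 / 11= 897.27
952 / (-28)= -34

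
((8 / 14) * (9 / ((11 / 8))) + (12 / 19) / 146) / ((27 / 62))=8264972 / 961191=8.60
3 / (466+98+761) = 3 / 1325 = 0.00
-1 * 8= -8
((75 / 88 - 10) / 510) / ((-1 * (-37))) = -0.00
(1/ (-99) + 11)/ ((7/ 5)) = 5440/ 693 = 7.85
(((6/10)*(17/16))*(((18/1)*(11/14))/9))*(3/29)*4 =1683/4060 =0.41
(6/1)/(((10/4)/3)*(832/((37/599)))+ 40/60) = 333/622997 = 0.00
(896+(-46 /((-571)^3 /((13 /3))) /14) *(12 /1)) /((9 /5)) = 5838272734940 /11728672893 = 497.78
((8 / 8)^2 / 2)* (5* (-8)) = -20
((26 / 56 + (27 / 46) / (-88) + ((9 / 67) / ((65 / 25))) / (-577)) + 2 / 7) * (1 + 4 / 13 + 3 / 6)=71065971321 / 52894171616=1.34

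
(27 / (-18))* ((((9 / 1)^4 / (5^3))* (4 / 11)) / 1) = -39366 / 1375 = -28.63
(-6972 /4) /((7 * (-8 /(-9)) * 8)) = -2241 /64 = -35.02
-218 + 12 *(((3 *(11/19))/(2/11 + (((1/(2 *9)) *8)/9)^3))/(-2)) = -2781425855/10104067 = -275.28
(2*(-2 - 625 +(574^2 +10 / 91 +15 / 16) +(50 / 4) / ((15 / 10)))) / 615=1436453407 / 1343160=1069.46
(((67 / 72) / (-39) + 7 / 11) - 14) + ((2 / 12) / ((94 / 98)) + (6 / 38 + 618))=16686164999 / 27582984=604.94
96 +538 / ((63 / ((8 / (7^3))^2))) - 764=-4951106084 / 7411887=-668.00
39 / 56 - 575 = -574.30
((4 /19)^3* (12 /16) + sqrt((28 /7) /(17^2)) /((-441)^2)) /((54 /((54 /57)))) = 0.00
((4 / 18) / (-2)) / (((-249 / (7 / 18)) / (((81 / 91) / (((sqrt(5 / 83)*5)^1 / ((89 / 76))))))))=89*sqrt(415) / 12300600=0.00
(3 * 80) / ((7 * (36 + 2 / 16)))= 1920 / 2023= 0.95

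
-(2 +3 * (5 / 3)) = -7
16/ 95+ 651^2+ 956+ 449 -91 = 40385941/ 95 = 425115.17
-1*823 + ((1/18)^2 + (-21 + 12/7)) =-1910297/2268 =-842.28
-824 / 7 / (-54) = 412 / 189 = 2.18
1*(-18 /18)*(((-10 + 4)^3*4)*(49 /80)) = 2646 /5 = 529.20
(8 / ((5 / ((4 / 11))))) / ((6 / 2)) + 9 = 1517 / 165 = 9.19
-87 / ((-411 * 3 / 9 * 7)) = 87 / 959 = 0.09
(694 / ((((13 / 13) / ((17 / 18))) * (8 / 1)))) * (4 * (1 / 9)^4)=5899 / 118098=0.05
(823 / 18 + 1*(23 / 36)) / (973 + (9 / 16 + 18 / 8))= 6676 / 140517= 0.05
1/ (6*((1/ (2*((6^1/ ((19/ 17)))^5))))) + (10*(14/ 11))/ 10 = 40517628170/ 27237089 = 1487.59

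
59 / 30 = 1.97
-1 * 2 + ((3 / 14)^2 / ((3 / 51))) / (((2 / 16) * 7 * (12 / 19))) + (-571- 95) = -457279 / 686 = -666.59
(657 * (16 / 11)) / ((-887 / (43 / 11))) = -452016 / 107327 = -4.21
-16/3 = -5.33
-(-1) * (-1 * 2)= -2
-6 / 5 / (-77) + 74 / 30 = 2867 / 1155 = 2.48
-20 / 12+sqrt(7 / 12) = -0.90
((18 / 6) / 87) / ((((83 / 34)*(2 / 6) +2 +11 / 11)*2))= 51 / 11281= 0.00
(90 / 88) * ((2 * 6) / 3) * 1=45 / 11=4.09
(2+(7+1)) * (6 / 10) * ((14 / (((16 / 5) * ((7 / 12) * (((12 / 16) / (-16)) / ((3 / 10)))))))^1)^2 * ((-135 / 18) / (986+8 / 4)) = -25920 / 247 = -104.94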